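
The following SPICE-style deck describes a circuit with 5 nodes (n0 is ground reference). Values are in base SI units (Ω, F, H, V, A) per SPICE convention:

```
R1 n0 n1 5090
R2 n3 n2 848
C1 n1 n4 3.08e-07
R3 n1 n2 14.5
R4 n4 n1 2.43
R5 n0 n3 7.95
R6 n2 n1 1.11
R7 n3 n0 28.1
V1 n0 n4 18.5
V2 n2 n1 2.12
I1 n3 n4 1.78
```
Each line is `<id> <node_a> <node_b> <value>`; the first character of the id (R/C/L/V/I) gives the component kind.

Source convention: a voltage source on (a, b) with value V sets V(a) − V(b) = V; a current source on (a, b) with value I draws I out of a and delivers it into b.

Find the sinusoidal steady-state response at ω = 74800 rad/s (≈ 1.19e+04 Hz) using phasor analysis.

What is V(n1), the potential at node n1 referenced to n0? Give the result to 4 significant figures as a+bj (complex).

-18.48-0.001333j V

Apply KCL at each of the 4 non-ground nodes and solve the resulting linear system.
Node n1: branches {R1, C1, R3, R4, R6, V2} → V_1 = -18.48-0.001333j
Node n2: branches {R2, R3, R6, V2} → V_2 = -16.36-0.001333j
Node n3: branches {R2, R5, R7, I1} → V_3 = -11.07-9.673e-06j
Node n4: branches {C1, R4, V1, I1} → V_4 = -18.50+0.000j
Source currents: i(V1)=-1.790-1.823e-06j, i(V2)=-2.050+1.561e-06j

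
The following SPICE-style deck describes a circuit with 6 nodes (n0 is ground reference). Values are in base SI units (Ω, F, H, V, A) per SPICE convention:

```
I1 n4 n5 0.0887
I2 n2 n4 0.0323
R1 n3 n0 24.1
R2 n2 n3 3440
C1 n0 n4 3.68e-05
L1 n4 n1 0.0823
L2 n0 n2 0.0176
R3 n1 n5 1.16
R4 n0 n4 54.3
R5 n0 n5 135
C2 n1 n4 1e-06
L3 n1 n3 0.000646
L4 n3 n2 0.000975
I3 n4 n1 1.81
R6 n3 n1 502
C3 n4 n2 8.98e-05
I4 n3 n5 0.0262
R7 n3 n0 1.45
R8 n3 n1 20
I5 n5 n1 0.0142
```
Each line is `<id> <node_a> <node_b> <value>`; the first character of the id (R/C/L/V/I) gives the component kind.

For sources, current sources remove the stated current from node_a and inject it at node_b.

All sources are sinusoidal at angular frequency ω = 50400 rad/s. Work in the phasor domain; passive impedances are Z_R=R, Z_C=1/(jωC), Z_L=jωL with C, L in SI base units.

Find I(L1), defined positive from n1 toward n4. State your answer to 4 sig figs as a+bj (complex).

-0.002859-0.006720j A

MNA unknowns: 5 node voltages V₁..V_5
I1: z[4]−=0.0887, z[5]+=0.0887
I2: z[2]−=0.0323, z[4]+=0.0323
R1: Y=0.04149+0.000j on G[3,0]
R2: Y=0.0002907+0.000j on G[2,3]
C1: Y=0.000+1.855j on G[0,4]
L1: Y=0.000-0.0002411j on G[4,1]
L2: Y=0.000-0.001127j on G[0,2]
R3: Y=0.8621+0.000j on G[1,5]
R4: Y=0.01842+0.000j on G[0,4]
R5: Y=0.007407+0.000j on G[0,5]
C2: Y=0.000+0.05040j on G[1,4]
L3: Y=0.000-0.03071j on G[1,3]
L4: Y=0.000-0.02035j on G[3,2]
I3: z[4]−=1.81, z[1]+=1.81
R6: Y=0.001992+0.000j on G[3,1]
C3: Y=0.000+4.526j on G[4,2]
I4: z[3]−=0.0262, z[5]+=0.0262
R7: Y=0.6897+0.000j on G[3,0]
R8: Y=0.05000+0.000j on G[3,1]
I5: z[5]−=0.0142, z[1]+=0.0142
solve → V1=28.61-11.12j, V2=0.7337+0.7572j, V3=1.565-1.776j, V4=0.7374+0.7385j, V5=28.48-11.02j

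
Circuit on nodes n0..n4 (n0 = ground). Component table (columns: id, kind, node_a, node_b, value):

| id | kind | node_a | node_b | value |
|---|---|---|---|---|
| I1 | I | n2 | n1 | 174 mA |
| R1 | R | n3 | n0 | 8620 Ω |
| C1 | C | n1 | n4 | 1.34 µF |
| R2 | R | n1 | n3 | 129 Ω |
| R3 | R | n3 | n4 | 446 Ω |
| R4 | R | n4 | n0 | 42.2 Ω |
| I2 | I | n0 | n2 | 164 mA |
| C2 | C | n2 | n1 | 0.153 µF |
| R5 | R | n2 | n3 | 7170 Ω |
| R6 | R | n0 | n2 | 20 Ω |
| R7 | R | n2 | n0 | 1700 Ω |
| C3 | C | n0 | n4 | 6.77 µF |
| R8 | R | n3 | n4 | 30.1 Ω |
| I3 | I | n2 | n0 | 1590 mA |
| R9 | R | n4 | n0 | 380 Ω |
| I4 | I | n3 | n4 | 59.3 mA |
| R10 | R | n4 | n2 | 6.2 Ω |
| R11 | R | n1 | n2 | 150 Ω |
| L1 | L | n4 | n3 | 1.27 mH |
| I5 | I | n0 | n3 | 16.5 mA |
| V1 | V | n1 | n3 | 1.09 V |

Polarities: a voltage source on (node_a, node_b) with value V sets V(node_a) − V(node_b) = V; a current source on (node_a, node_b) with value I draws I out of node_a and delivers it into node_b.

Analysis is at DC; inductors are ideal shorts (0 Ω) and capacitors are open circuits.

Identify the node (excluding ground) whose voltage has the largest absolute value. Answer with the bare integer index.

2

MNA unknowns: 4 node voltages V₁..V_4 plus 2 source currents (L1, V1)
I1: z[2]−=0.174, z[1]+=0.174
R1: Y=0.0001160 on G[3,0]
C1: Y=0.000 on G[1,4]
R2: Y=0.007752 on G[1,3]
R3: Y=0.002242 on G[3,4]
R4: Y=0.02370 on G[4,0]
I2: z[0]−=0.164, z[2]+=0.164
C2: Y=0.000 on G[2,1]
R5: Y=0.0001395 on G[2,3]
R6: Y=0.05000 on G[0,2]
R7: Y=0.0005882 on G[2,0]
C3: Y=0.000 on G[0,4]
R8: Y=0.03322 on G[3,4]
I3: z[2]−=1.59, z[0]+=1.59
R9: Y=0.002632 on G[4,0]
I4: z[3]−=0.0593, z[4]+=0.0593
R10: Y=0.1613 on G[4,2]
R11: Y=0.006667 on G[1,2]
L1: row V4−V3=0, i_L1 at 4,3
I5: z[0]−=0.0165, z[3]+=0.0165
V1: row V1−V3=1.09, i_V1 at 1,3
solve → V1=-14.85, V2=-19.53, V3=-15.94, V4=-15.94
aux → i_L1=-0.1013, i_V1=0.1343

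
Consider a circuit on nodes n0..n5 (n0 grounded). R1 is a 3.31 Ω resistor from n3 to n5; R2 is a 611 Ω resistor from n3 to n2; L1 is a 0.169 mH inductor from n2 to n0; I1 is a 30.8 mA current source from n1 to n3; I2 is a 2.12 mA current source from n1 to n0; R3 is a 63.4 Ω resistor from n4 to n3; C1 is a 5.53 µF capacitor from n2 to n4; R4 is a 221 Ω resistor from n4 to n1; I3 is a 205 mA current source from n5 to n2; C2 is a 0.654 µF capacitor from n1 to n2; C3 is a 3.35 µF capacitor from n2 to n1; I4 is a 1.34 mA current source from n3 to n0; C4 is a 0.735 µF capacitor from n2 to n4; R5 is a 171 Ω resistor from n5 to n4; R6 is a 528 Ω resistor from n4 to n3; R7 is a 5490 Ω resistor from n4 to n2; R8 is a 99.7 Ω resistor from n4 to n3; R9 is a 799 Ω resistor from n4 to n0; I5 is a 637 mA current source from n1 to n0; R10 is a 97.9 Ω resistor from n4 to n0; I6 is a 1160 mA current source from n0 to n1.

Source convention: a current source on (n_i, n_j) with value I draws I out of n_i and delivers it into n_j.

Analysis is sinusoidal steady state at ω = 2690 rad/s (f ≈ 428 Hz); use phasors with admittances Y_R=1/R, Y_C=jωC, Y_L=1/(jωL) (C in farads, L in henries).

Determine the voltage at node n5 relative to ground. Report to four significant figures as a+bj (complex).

-12.86-1.693j V

MNA unknowns: 5 node voltages V₁..V_5
R1: Y=0.3021+0.000j on G[3,5]
R2: Y=0.001637+0.000j on G[3,2]
L1: Y=0.000-2.200j on G[2,0]
I1: z[1]−=0.0308, z[3]+=0.0308
I2: z[1]−=0.00212, z[0]+=0.00212
R3: Y=0.01577+0.000j on G[4,3]
C1: Y=0.000+0.01488j on G[2,4]
R4: Y=0.004525+0.000j on G[4,1]
I3: z[5]−=0.205, z[2]+=0.205
C2: Y=0.000+0.001759j on G[1,2]
C3: Y=0.000+0.009012j on G[2,1]
I4: z[3]−=0.00134, z[0]+=0.00134
C4: Y=0.000+0.001977j on G[2,4]
R5: Y=0.005848+0.000j on G[5,4]
R6: Y=0.001894+0.000j on G[4,3]
R7: Y=0.0001821+0.000j on G[4,2]
R8: Y=0.01003+0.000j on G[4,3]
R9: Y=0.001252+0.000j on G[4,0]
I5: z[1]−=0.637, z[0]+=0.637
R10: Y=0.01021+0.000j on G[4,0]
I6: z[0]−=1.16, z[1]+=1.16
solve → V1=14.34-35.94j, V2=-0.009317+0.2766j, V3=-12.28-1.691j, V4=-7.751-1.787j, V5=-12.86-1.693j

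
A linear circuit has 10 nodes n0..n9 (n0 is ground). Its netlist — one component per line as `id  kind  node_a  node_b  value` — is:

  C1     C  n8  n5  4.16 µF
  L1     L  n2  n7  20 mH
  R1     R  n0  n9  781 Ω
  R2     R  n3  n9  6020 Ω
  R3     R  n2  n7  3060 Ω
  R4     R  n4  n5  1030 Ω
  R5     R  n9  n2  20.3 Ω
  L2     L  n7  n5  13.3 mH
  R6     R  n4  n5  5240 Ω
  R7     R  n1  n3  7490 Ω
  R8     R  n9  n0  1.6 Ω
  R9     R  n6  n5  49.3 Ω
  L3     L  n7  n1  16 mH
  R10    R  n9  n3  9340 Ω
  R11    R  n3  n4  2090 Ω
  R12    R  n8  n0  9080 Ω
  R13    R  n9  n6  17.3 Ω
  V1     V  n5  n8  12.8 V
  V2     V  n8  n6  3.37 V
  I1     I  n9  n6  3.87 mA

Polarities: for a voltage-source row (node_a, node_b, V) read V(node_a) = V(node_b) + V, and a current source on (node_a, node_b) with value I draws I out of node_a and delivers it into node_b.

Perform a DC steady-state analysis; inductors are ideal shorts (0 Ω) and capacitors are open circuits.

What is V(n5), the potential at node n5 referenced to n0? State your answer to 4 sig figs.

8.757 V

Apply KCL at each of the 9 non-ground nodes and solve the resulting linear system.
Node n1: branches {R7, L3} → V_1 = 8.757
Node n2: branches {L1, R3, R5} → V_2 = 8.757
Node n3: branches {R2, R7, R10, R11} → V_3 = 5.549
Node n4: branches {R4, R6, R11} → V_4 = 7.821
Node n5: branches {C1, R4, L2, R6, R9, V1} → V_5 = 8.757
Node n6: branches {R9, R13, V2, I1} → V_6 = -7.413
Node n7: branches {L1, R3, L2, L3} → V_7 = 8.757
Node n8: branches {C1, R12, V1, V2} → V_8 = -4.043
Node n9: branches {R1, R2, R5, R8, R10, R13, I1} → V_9 = 0.0007110
Source currents: i(L1)=-0.4313, i(L2)=-0.4318, i(L3)=0.0004283, i(V1)=-0.7608, i(V2)=-0.7604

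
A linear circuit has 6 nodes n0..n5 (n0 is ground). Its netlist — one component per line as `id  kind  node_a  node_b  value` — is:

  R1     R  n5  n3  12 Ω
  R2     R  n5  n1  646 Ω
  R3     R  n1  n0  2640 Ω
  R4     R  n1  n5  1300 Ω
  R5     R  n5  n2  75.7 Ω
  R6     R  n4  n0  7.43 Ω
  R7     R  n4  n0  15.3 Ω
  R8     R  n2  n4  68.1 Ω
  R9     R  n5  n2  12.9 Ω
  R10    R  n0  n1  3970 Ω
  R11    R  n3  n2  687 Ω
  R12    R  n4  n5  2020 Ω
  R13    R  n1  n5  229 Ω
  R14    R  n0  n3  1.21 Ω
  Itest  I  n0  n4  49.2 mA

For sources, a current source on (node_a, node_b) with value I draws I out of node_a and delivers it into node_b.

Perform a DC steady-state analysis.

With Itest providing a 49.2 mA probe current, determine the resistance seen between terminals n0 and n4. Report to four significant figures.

MNA unknowns: 5 node voltages V₁..V_5
R1: Y=0.08333 on G[5,3]
R2: Y=0.001548 on G[5,1]
R3: Y=0.0003788 on G[1,0]
R4: Y=0.0007692 on G[1,5]
R5: Y=0.01321 on G[5,2]
R6: Y=0.1346 on G[4,0]
R7: Y=0.06536 on G[4,0]
R8: Y=0.01468 on G[2,4]
R9: Y=0.07752 on G[5,2]
R10: Y=0.0002519 on G[0,1]
R11: Y=0.001456 on G[3,2]
R12: Y=0.0004950 on G[4,5]
R13: Y=0.004367 on G[1,5]
R14: Y=0.8264 on G[0,3]
Itest: z[0]−=0.0492, z[4]+=0.0492
solve → V1=0.03061, V2=0.06048, V3=0.003160, V4=0.2329, V5=0.03349

R_eq = 4.734 Ω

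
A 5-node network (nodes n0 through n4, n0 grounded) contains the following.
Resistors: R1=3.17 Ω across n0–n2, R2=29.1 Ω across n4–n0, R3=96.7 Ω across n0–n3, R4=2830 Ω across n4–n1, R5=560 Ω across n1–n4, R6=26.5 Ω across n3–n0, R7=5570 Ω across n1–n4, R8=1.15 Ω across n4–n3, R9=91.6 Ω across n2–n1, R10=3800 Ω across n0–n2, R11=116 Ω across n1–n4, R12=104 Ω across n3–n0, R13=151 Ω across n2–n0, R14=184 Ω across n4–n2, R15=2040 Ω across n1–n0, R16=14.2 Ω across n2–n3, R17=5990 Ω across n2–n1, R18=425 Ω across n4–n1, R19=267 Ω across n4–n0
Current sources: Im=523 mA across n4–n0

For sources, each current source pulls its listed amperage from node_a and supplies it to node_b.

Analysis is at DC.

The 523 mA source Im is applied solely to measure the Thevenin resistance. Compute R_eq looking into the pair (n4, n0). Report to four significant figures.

R_eq = 6.750 Ω

Element admittances at DC:
  Y(R1) = 0.3155 S between n0,n2
  Y(R2) = 0.03436 S between n4,n0
  Y(R3) = 0.01034 S between n0,n3
  Y(R4) = 0.0003534 S between n4,n1
  Y(R5) = 0.001786 S between n1,n4
  Y(R6) = 0.03774 S between n3,n0
  Y(R7) = 0.0001795 S between n1,n4
  Y(R8) = 0.8696 S between n4,n3
  Y(R9) = 0.01092 S between n2,n1
  Y(R10) = 0.0002632 S between n0,n2
  Y(R11) = 0.008621 S between n1,n4
  Y(R12) = 0.009615 S between n3,n0
  Y(R13) = 0.006623 S between n2,n0
  Y(R14) = 0.005435 S between n4,n2
  Y(R15) = 0.0004902 S between n1,n0
  Y(R16) = 0.07042 S between n2,n3
  Y(R17) = 0.0001669 S between n2,n1
  Y(R18) = 0.002353 S between n4,n1
  Y(R19) = 0.003745 S between n4,n0
  Im: injects 0.523 A into n0 (from n4)
Assemble and solve the 4×4 MNA system:
  V(n1)=-2.174  V(n2)=-0.6430  V(n3)=-3.122  V(n4)=-3.530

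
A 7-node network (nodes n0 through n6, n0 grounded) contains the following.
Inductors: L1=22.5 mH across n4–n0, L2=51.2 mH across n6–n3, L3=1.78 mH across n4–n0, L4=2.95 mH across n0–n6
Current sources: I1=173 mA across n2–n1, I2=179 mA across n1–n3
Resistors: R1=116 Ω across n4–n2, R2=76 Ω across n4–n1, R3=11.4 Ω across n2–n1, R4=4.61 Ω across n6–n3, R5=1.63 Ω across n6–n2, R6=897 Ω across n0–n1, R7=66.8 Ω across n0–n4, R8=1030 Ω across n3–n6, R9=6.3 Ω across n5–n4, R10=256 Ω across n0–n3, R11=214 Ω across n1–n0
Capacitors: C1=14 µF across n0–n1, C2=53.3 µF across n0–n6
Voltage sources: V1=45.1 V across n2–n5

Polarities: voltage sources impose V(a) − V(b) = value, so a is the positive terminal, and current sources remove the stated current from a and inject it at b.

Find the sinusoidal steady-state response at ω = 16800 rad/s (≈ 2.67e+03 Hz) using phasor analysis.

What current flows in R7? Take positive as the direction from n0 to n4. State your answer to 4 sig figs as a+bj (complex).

0.5191+0.1252j A

Apply KCL at each of the 6 non-ground nodes and solve the resulting linear system.
Node n1: branches {I1, R2, R3, C1, I2, R6, R11} → V_1 = -1.773+0.9337j
Node n2: branches {I1, R1, R3, R5, V1} → V_2 = 0.6099-2.365j
Node n3: branches {L2, R4, I2, R8, R10} → V_3 = 0.01022-1.175j
Node n4: branches {L1, R1, R2, L3, R7, R9} → V_4 = -34.67-8.363j
Node n5: branches {R9, V1} → V_5 = -44.49-2.365j
Node n6: branches {L2, R4, R5, R8, L4, C2} → V_6 = -0.8110-1.200j
Source currents: i(V1)=-1.558+0.9521j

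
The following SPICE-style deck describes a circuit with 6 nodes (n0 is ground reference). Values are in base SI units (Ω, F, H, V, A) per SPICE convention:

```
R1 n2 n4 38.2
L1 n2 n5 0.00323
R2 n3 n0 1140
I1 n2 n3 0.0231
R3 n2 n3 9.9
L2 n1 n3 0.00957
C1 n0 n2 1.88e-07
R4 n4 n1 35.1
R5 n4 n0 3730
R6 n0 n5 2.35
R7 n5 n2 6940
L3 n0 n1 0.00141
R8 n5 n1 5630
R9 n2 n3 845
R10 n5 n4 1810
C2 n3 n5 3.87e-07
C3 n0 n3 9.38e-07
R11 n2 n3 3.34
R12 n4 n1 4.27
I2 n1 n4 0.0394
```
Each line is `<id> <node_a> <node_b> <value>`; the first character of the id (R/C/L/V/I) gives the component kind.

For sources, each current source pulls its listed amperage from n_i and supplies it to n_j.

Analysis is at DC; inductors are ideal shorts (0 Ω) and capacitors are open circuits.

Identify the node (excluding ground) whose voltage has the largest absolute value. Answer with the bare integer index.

4

MNA unknowns: 5 node voltages V₁..V_5 plus 3 source currents (L1, L2, L3)
R1: Y=0.02618 on G[2,4]
L1: row V2−V5=0, i_L1 at 2,5
R2: Y=0.0008772 on G[3,0]
I1: z[2]−=0.0231, z[3]+=0.0231
R3: Y=0.1010 on G[2,3]
L2: row V1−V3=0, i_L2 at 1,3
C1: Y=0.000 on G[0,2]
R4: Y=0.02849 on G[4,1]
R5: Y=0.0002681 on G[4,0]
R6: Y=0.4255 on G[0,5]
R7: Y=0.0001441 on G[5,2]
L3: row V0−V1=0, i_L3 at 0,1
R8: Y=0.0001776 on G[5,1]
R9: Y=0.001183 on G[2,3]
R10: Y=0.0005525 on G[5,4]
C2: Y=0.000 on G[3,5]
C3: Y=0.000 on G[0,3]
R11: Y=0.2994 on G[2,3]
R12: Y=0.2342 on G[4,1]
I2: z[1]−=0.0394, z[4]+=0.0394
solve → V1=0.000, V2=-0.02286, V3=0.000, V4=0.1339, V5=-0.02286
aux → i_L1=-0.009817, i_L2=-0.01392, i_L3=-0.009691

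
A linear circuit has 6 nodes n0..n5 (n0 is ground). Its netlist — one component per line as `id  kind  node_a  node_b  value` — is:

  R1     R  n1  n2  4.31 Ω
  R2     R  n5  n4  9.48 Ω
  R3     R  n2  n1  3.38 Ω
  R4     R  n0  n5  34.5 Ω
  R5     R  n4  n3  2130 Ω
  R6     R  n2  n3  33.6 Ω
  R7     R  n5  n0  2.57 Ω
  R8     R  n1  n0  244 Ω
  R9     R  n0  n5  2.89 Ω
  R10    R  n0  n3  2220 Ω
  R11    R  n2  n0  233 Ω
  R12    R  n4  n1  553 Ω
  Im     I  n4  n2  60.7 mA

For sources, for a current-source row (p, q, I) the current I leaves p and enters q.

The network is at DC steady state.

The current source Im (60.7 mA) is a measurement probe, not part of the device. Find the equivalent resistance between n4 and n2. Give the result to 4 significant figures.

R_eq = 97.41 Ω

MNA unknowns: 5 node voltages V₁..V_5
R1: Y=0.2320 on G[1,2]
R2: Y=0.1055 on G[5,4]
R3: Y=0.2959 on G[2,1]
R4: Y=0.02899 on G[0,5]
R5: Y=0.0004695 on G[4,3]
R6: Y=0.02976 on G[2,3]
R7: Y=0.3891 on G[5,0]
R8: Y=0.004098 on G[1,0]
R9: Y=0.3460 on G[0,5]
R10: Y=0.0004505 on G[0,3]
R11: Y=0.004292 on G[2,0]
R12: Y=0.001808 on G[4,1]
Im: z[4]−=0.0607, z[2]+=0.0607
solve → V1=5.340, V2=5.401, V3=5.232, V4=-0.5116, V5=-0.06206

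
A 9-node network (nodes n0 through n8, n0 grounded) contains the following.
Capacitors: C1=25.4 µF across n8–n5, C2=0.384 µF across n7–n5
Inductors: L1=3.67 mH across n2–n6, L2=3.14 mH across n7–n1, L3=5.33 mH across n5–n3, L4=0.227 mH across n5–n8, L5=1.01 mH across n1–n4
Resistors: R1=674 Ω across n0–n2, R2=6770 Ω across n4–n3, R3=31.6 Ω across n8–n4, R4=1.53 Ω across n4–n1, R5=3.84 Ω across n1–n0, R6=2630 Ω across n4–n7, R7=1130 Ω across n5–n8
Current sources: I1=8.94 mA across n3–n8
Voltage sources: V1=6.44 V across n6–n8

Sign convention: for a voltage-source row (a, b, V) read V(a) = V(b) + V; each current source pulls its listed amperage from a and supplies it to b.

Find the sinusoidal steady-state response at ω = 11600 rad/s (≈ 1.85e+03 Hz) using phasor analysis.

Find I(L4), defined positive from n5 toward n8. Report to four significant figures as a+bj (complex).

-0.04034+0.008531j A

MNA unknowns: 8 node voltages V₁..V_8 plus 1 source current (V1)
C1: Y=0.000+0.2946j on G[8,5]
L1: Y=0.000-0.02349j on G[2,6]
R1: Y=0.001484+0.000j on G[0,2]
C2: Y=0.000+0.004454j on G[7,5]
R2: Y=0.0001477+0.000j on G[4,3]
R3: Y=0.03165+0.000j on G[8,4]
L2: Y=0.000-0.02745j on G[7,1]
I1: z[3]−=0.00894, z[8]+=0.00894
L3: Y=0.000-0.01617j on G[5,3]
R4: Y=0.6536+0.000j on G[4,1]
R5: Y=0.2604+0.000j on G[1,0]
L4: Y=0.000-0.3798j on G[5,8]
R6: Y=0.0003802+0.000j on G[4,7]
L5: Y=0.000-0.08535j on G[1,4]
R7: Y=0.0008850+0.000j on G[5,8]
V1: row V6−V8=6.44, i_V1 at 6,8
solve → V1=-0.03465+0.001760j, V2=6.083-0.3090j, V3=-0.3657-0.5809j, V4=-0.04887+0.003258j, V5=-0.3604-0.03101j, V6=6.102+0.07520j, V7=0.02848+0.006829j, V8=-0.3379+0.07520j
aux → i_V1=-0.009025+0.0004584j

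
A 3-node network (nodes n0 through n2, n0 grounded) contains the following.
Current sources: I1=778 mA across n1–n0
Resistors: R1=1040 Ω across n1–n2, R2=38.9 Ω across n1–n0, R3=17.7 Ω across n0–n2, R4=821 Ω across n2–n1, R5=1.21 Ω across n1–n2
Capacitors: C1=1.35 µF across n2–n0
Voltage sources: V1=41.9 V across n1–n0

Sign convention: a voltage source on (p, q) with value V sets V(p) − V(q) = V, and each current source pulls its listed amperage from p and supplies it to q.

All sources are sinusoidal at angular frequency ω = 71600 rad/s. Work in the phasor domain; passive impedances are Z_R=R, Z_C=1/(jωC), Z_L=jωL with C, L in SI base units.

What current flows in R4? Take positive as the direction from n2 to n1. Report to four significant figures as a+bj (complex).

MNA unknowns: 2 node voltages V₁..V_2 plus 1 source current (V1)
I1: z[1]−=0.778, z[0]+=0.778
R1: Y=0.0009615+0.000j on G[1,2]
R2: Y=0.02571+0.000j on G[1,0]
R3: Y=0.05650+0.000j on G[0,2]
R4: Y=0.001218+0.000j on G[2,1]
C1: Y=0.000+0.09666j on G[2,0]
R5: Y=0.8264+0.000j on G[1,2]
V1: row V1−V0=41.9, i_V1 at 1,0
solve → V1=41.90+0.000j, V2=38.76-4.233j
aux → i_V1=-4.454-3.508j

-0.003821-0.005156j A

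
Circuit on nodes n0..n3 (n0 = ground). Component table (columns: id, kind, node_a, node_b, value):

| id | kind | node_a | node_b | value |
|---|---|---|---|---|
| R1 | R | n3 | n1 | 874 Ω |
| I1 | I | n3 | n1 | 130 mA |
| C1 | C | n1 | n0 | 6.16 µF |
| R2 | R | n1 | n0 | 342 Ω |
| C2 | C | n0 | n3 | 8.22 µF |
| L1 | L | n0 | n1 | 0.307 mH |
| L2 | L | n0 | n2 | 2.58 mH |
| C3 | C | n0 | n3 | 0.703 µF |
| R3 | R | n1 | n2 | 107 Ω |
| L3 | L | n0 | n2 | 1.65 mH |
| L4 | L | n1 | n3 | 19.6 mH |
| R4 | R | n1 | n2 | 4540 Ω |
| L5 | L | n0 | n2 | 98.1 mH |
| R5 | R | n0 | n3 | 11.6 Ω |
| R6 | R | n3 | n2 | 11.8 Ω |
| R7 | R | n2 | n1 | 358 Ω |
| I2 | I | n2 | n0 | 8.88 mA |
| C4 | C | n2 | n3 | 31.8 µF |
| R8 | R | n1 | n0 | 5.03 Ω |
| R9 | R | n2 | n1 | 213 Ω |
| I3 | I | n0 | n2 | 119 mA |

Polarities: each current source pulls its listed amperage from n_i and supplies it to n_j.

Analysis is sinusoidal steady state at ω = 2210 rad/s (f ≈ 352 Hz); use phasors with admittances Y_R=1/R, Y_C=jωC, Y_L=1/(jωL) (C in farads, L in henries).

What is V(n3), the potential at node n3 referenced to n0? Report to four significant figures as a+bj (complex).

-0.6242+0.3062j V

MNA unknowns: 3 node voltages V₁..V_3
R1: Y=0.001144+0.000j on G[3,1]
I1: z[3]−=0.13, z[1]+=0.13
C1: Y=0.000+0.01361j on G[1,0]
R2: Y=0.002924+0.000j on G[1,0]
C2: Y=0.000+0.01817j on G[0,3]
L1: Y=0.000-1.474j on G[0,1]
L2: Y=0.000-0.1754j on G[0,2]
C3: Y=0.000+0.001554j on G[0,3]
R3: Y=0.009346+0.000j on G[1,2]
L3: Y=0.000-0.2742j on G[0,2]
L4: Y=0.000-0.02309j on G[1,3]
R4: Y=0.0002203+0.000j on G[1,2]
L5: Y=0.000-0.004613j on G[0,2]
R5: Y=0.08621+0.000j on G[0,3]
R6: Y=0.08475+0.000j on G[3,2]
R7: Y=0.002793+0.000j on G[2,1]
I2: z[2]−=0.00888, z[0]+=0.00888
C4: Y=0.000+0.07028j on G[2,3]
R8: Y=0.1988+0.000j on G[1,0]
R9: Y=0.004695+0.000j on G[2,1]
I3: z[0]−=0.119, z[2]+=0.119
solve → V1=0.002843+0.09222j, V2=0.06284+0.07645j, V3=-0.6242+0.3062j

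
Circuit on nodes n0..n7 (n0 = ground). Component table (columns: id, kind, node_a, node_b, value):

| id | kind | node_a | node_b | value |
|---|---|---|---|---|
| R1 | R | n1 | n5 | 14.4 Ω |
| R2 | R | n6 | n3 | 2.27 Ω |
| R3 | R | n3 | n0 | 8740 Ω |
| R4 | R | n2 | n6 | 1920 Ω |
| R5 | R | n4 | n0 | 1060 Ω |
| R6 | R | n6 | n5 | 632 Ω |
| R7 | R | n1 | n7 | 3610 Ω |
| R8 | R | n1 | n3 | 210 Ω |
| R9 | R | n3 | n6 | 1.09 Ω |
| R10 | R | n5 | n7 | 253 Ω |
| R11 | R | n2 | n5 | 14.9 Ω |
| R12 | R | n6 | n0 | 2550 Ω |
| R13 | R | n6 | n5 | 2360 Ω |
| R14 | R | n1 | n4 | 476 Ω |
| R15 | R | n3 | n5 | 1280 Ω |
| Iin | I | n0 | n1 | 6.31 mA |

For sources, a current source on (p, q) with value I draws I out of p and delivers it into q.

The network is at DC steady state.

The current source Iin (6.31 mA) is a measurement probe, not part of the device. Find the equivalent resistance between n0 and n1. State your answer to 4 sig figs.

MNA unknowns: 7 node voltages V₁..V_7
R1: Y=0.06944 on G[1,5]
R2: Y=0.4405 on G[6,3]
R3: Y=0.0001144 on G[3,0]
R4: Y=0.0005208 on G[2,6]
R5: Y=0.0009434 on G[4,0]
R6: Y=0.001582 on G[6,5]
R7: Y=0.0002770 on G[1,7]
R8: Y=0.004762 on G[1,3]
R9: Y=0.9174 on G[3,6]
R10: Y=0.003953 on G[5,7]
R11: Y=0.06711 on G[2,5]
R12: Y=0.0003922 on G[6,0]
R13: Y=0.0004237 on G[6,5]
R14: Y=0.002101 on G[1,4]
R15: Y=0.0007813 on G[3,5]
Iin: z[0]−=0.00631, z[1]+=0.00631
solve → V1=5.598, V2=5.581, V3=5.262, V4=3.863, V5=5.583, V6=5.261, V7=5.584

R_eq = 887.2 Ω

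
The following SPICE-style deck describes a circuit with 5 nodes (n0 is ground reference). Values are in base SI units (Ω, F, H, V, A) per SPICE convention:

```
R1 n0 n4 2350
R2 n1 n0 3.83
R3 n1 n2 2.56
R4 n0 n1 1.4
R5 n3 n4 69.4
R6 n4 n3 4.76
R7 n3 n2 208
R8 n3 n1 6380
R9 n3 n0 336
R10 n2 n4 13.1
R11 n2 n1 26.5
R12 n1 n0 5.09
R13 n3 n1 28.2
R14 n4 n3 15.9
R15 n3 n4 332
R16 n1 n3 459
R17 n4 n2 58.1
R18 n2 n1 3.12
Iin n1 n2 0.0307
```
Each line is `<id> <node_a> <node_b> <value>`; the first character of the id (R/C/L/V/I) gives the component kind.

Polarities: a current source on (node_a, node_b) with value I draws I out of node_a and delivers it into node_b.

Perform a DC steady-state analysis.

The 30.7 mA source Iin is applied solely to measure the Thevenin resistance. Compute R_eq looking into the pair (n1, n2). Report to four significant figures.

R_eq = 1.289 Ω

Element admittances at DC:
  Y(R1) = 0.0004255 S between n0,n4
  Y(R2) = 0.2611 S between n1,n0
  Y(R3) = 0.3906 S between n1,n2
  Y(R4) = 0.7143 S between n0,n1
  Y(R5) = 0.01441 S between n3,n4
  Y(R6) = 0.2101 S between n4,n3
  Y(R7) = 0.004808 S between n3,n2
  Y(R8) = 0.0001567 S between n3,n1
  Y(R9) = 0.002976 S between n3,n0
  Y(R10) = 0.07634 S between n2,n4
  Y(R11) = 0.03774 S between n2,n1
  Y(R12) = 0.1965 S between n1,n0
  Y(R13) = 0.03546 S between n3,n1
  Y(R14) = 0.06289 S between n4,n3
  Y(R15) = 0.003012 S between n3,n4
  Y(R16) = 0.002179 S between n1,n3
  Y(R17) = 0.01721 S between n4,n2
  Y(R18) = 0.3205 S between n2,n1
  Iin: injects 0.0307 A into n2 (from n1)
Assemble and solve the 4×4 MNA system:
  V(n1)=-7.541e-05  V(n2)=0.03951  V(n3)=0.02556  V(n4)=0.02892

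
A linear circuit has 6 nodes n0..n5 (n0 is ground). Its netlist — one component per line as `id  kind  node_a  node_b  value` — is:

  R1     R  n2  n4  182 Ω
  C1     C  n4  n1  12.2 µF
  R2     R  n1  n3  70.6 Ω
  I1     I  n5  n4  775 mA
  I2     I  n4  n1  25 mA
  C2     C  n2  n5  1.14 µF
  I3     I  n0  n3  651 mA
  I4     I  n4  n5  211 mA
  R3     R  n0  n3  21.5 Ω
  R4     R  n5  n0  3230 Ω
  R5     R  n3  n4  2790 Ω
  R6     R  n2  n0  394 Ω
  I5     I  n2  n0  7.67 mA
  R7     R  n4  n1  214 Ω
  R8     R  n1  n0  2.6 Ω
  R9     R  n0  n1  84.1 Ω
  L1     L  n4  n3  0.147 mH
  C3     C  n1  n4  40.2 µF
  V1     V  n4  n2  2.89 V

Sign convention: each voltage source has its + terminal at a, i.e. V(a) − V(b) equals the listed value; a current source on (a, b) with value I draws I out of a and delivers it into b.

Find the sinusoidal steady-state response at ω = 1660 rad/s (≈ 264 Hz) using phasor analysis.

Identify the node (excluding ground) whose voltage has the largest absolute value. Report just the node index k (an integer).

Element admittances at ω=1660 rad/s:
  Y(R1) = 0.005495+0.000j S between n2,n4
  Y(C1) = 0.000+0.02025j S between n4,n1
  Y(R2) = 0.01416+0.000j S between n1,n3
  I1: injects 0.775 A into n4 (from n5)
  I2: injects 0.025 A into n1 (from n4)
  Y(C2) = 0.000+0.001892j S between n2,n5
  I3: injects 0.651 A into n3 (from n0)
  I4: injects 0.211 A into n5 (from n4)
  Y(R3) = 0.04651+0.000j S between n0,n3
  Y(R4) = 0.0003096+0.000j S between n5,n0
  Y(R5) = 0.0003584+0.000j S between n3,n4
  Y(R6) = 0.002538+0.000j S between n2,n0
  I5: injects 0.00767 A into n0 (from n2)
  Y(R7) = 0.004673+0.000j S between n4,n1
  Y(R8) = 0.3846+0.000j S between n1,n0
  Y(R9) = 0.01189+0.000j S between n0,n1
  Y(L1) = 0.000-4.098j S between n4,n3
  Y(C3) = 0.000+0.06673j S between n1,n4
  V1: constraint V(n4)−V(n2) = 2.89
Assemble and solve the 6×6 MNA system:
  V(n1)=1.228+0.3169j  V(n2)=0.8013-4.471j  V(n3)=3.626-4.361j  V(n4)=3.691-4.471j  V(n5)=-45.99+286.0j
  i(V1)=0.5436+0.07721j

5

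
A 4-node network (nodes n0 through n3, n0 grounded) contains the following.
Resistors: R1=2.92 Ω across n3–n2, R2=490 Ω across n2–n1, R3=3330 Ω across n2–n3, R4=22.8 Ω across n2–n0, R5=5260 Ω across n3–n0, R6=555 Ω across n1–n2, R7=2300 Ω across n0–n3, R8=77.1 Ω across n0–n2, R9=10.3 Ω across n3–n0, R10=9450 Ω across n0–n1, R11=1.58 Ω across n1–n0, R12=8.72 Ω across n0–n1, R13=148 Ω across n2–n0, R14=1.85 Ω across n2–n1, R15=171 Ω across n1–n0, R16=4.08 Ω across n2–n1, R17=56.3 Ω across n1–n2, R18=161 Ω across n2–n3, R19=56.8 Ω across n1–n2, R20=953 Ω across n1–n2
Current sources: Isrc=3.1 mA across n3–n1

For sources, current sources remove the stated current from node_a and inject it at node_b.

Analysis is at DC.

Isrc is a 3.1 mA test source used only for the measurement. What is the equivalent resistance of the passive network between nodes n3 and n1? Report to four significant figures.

R_eq = 2.997 Ω

Element admittances at DC:
  Y(R1) = 0.3425 S between n3,n2
  Y(R2) = 0.002041 S between n2,n1
  Y(R3) = 0.0003003 S between n2,n3
  Y(R4) = 0.04386 S between n2,n0
  Y(R5) = 0.0001901 S between n3,n0
  Y(R6) = 0.001802 S between n1,n2
  Y(R7) = 0.0004348 S between n0,n3
  Y(R8) = 0.01297 S between n0,n2
  Y(R9) = 0.09709 S between n3,n0
  Y(R10) = 0.0001058 S between n0,n1
  Y(R11) = 0.6329 S between n1,n0
  Y(R12) = 0.1147 S between n0,n1
  Y(R13) = 0.006757 S between n2,n0
  Y(R14) = 0.5405 S between n2,n1
  Y(R15) = 0.005848 S between n1,n0
  Y(R16) = 0.2451 S between n2,n1
  Y(R17) = 0.01776 S between n1,n2
  Y(R18) = 0.006211 S between n2,n3
  Y(R19) = 0.01761 S between n1,n2
  Y(R20) = 0.001049 S between n1,n2
  Isrc: injects 0.0031 A into n1 (from n3)
Assemble and solve the 3×3 MNA system:
  V(n1)=0.001178  V(n2)=-0.001500  V(n3)=-0.008112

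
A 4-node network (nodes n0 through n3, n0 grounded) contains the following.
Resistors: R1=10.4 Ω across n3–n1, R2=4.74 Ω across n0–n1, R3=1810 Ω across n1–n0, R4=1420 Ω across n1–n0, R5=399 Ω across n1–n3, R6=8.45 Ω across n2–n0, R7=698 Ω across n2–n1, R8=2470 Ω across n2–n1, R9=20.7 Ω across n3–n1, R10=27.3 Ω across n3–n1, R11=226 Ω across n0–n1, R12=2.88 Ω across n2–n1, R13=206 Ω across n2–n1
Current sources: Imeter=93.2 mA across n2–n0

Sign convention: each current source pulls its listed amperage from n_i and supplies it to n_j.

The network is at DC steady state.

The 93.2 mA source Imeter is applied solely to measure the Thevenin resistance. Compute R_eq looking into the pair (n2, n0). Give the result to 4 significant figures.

R_eq = 3.957 Ω

MNA unknowns: 3 node voltages V₁..V_3
R1: Y=0.09615 on G[3,1]
R2: Y=0.2110 on G[0,1]
R3: Y=0.0005525 on G[1,0]
R4: Y=0.0007042 on G[1,0]
R5: Y=0.002506 on G[1,3]
R6: Y=0.1183 on G[2,0]
R7: Y=0.001433 on G[2,1]
R8: Y=0.0004049 on G[2,1]
R9: Y=0.04831 on G[3,1]
R10: Y=0.03663 on G[3,1]
R11: Y=0.004425 on G[0,1]
R12: Y=0.3472 on G[2,1]
R13: Y=0.004854 on G[2,1]
Imeter: z[2]−=0.0932, z[0]+=0.0932
solve → V1=-0.2287, V2=-0.3688, V3=-0.2287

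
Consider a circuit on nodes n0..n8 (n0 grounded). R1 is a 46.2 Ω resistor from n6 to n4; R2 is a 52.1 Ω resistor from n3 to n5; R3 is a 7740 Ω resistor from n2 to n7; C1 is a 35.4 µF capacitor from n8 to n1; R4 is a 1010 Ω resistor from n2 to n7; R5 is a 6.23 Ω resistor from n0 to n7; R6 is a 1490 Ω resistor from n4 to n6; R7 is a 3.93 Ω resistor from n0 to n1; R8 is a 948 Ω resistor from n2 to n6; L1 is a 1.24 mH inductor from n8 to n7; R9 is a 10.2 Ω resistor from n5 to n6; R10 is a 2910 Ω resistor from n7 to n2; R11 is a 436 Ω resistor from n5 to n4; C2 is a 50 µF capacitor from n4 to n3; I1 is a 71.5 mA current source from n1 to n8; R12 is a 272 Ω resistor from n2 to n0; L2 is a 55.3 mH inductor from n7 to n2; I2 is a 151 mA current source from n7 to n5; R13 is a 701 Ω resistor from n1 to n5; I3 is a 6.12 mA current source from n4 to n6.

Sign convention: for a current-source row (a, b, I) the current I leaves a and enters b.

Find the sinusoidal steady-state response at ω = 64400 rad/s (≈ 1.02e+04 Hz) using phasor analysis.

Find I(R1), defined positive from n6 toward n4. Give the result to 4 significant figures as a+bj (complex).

Element admittances at ω=64400 rad/s:
  Y(R1) = 0.02165+0.000j S between n6,n4
  Y(R2) = 0.01919+0.000j S between n3,n5
  Y(R3) = 0.0001292+0.000j S between n2,n7
  Y(C1) = 0.000+2.280j S between n8,n1
  Y(R4) = 0.0009901+0.000j S between n2,n7
  Y(R5) = 0.1605+0.000j S between n0,n7
  Y(R6) = 0.0006711+0.000j S between n4,n6
  Y(R7) = 0.2545+0.000j S between n0,n1
  Y(R8) = 0.001055+0.000j S between n2,n6
  Y(L1) = 0.000-0.01252j S between n8,n7
  Y(R9) = 0.09804+0.000j S between n5,n6
  Y(R10) = 0.0003436+0.000j S between n7,n2
  Y(R11) = 0.002294+0.000j S between n5,n4
  Y(C2) = 0.000+3.220j S between n4,n3
  I1: injects 0.0715 A into n8 (from n1)
  Y(R12) = 0.003676+0.000j S between n2,n0
  Y(L2) = 0.000-0.0002808j S between n7,n2
  I2: injects 0.151 A into n5 (from n7)
  Y(R13) = 0.001427+0.000j S between n1,n5
  I3: injects 0.00612 A into n6 (from n4)
Assemble and solve the 8×8 MNA system:
  V(n1)=0.3608+0.05970j  V(n2)=10.92+0.5529j  V(n3)=65.52+0.2683j  V(n4)=65.52+0.2706j  V(n5)=65.91+0.2681j  V(n6)=65.41+0.2710j  V(n7)=-0.8220-0.1073j  V(n8)=0.3673+0.02908j

-0.002284+8.906e-06j A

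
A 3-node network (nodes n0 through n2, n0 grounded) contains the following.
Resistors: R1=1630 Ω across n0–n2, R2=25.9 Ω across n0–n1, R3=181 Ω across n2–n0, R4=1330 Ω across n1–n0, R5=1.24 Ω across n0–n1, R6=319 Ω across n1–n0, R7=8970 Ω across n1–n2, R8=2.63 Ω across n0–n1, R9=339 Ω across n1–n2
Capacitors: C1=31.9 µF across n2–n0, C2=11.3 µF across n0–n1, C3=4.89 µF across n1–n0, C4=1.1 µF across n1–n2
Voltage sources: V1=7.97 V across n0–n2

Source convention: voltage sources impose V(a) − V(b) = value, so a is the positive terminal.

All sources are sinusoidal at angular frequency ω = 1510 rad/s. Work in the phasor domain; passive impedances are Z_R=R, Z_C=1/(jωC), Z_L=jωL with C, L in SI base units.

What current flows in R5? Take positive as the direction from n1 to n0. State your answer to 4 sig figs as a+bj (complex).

Element admittances at ω=1510 rad/s:
  Y(R1) = 0.0006135+0.000j S between n0,n2
  Y(R2) = 0.03861+0.000j S between n0,n1
  Y(R3) = 0.005525+0.000j S between n2,n0
  Y(C1) = 0.000+0.04817j S between n2,n0
  Y(R4) = 0.0007519+0.000j S between n1,n0
  Y(R5) = 0.8065+0.000j S between n0,n1
  Y(C2) = 0.000+0.01706j S between n0,n1
  Y(R6) = 0.003135+0.000j S between n1,n0
  Y(C3) = 0.000+0.007384j S between n1,n0
  Y(C4) = 0.000+0.001661j S between n1,n2
  Y(R7) = 0.0001115+0.000j S between n1,n2
  Y(R8) = 0.3802+0.000j S between n0,n1
  Y(R9) = 0.002950+0.000j S between n1,n2
  V1: constraint V(n0)−V(n2) = 7.97
Assemble and solve the 3×3 MNA system:
  V(n1)=-0.02002-0.01032j  V(n2)=-7.970+0.000j
  i(V1)=-0.07328-0.3971j

-0.01614-0.008322j A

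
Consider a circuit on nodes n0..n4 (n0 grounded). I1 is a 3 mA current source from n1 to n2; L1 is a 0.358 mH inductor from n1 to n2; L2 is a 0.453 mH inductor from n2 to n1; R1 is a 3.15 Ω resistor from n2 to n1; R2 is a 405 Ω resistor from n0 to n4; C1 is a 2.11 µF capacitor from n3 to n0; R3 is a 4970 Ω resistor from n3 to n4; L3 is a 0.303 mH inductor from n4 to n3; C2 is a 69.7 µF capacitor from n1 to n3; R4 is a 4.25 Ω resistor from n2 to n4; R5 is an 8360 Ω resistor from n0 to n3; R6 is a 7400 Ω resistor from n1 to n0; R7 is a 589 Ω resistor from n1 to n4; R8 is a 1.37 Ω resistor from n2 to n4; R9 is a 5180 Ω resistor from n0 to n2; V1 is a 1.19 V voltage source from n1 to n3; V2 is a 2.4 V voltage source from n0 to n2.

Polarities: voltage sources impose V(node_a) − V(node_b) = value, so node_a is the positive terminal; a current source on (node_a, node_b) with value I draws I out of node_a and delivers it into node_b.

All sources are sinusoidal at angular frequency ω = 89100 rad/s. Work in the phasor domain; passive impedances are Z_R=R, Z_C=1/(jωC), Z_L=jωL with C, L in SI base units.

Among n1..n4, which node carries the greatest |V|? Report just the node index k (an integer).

3

Element admittances at ω=89100 rad/s:
  I1: injects 0.003 A into n2 (from n1)
  Y(L1) = 0.000-0.03135j S between n1,n2
  Y(L2) = 0.000-0.02478j S between n2,n1
  Y(R1) = 0.3175+0.000j S between n2,n1
  Y(R2) = 0.002469+0.000j S between n0,n4
  Y(C1) = 0.000+0.1880j S between n3,n0
  Y(R3) = 0.0002012+0.000j S between n3,n4
  Y(L3) = 0.000-0.03704j S between n4,n3
  Y(C2) = 0.000+6.210j S between n1,n3
  Y(R4) = 0.2353+0.000j S between n2,n4
  Y(R5) = 0.0001196+0.000j S between n0,n3
  Y(R6) = 0.0001351+0.000j S between n1,n0
  Y(R7) = 0.001698+0.000j S between n1,n4
  Y(R8) = 0.7299+0.000j S between n2,n4
  Y(R9) = 0.0001931+0.000j S between n0,n2
  V1: constraint V(n1)−V(n3) = 1.19
  V2: constraint V(n0)−V(n2) = 2.4
Assemble and solve the 6×6 MNA system:
  V(n1)=-1.866+1.807j  V(n2)=-2.400+0.000j  V(n3)=-3.056+1.807j  V(n4)=-2.325+0.03146j
  i(V1)=-0.2744-7.937j  i(V2)=-0.3465-0.5740j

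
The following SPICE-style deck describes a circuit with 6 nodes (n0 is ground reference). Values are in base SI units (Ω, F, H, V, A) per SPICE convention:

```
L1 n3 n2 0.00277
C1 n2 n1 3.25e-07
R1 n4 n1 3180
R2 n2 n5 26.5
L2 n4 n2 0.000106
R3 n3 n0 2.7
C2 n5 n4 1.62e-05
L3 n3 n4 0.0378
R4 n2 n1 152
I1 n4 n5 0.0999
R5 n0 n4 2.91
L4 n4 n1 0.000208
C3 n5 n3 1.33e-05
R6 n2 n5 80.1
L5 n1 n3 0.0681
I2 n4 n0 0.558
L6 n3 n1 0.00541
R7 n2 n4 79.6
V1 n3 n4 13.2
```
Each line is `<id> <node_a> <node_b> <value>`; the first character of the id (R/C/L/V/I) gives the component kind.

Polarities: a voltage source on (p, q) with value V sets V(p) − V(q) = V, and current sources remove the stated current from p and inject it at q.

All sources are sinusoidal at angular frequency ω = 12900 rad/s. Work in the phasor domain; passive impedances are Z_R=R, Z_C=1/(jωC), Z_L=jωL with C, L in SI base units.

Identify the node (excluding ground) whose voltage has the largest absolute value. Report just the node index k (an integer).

Element admittances at ω=12900 rad/s:
  Y(L1) = 0.000-0.02799j S between n3,n2
  Y(C1) = 0.000+0.004193j S between n2,n1
  Y(R1) = 0.0003145+0.000j S between n4,n1
  Y(R2) = 0.03774+0.000j S between n2,n5
  Y(L2) = 0.000-0.7313j S between n4,n2
  Y(R3) = 0.3704+0.000j S between n3,n0
  Y(C2) = 0.000+0.2090j S between n5,n4
  Y(L3) = 0.000-0.002051j S between n3,n4
  Y(R4) = 0.006579+0.000j S between n2,n1
  I1: injects 0.0999 A into n5 (from n4)
  Y(R5) = 0.3436+0.000j S between n0,n4
  Y(L4) = 0.000-0.3727j S between n4,n1
  Y(C3) = 0.000+0.1716j S between n5,n3
  Y(R6) = 0.01248+0.000j S between n2,n5
  Y(L5) = 0.000-0.001138j S between n1,n3
  I2: injects 0.558 A into n0 (from n4)
  Y(L6) = 0.000-0.01433j S between n3,n1
  Y(R7) = 0.01256+0.000j S between n2,n4
  V1: constraint V(n3)−V(n4) = 13.2
Assemble and solve the 6×6 MNA system:
  V(n1)=-7.108-0.004840j  V(n2)=-7.140+0.3546j  V(n3)=5.571+0.000j  V(n4)=-7.629+0.000j  V(n5)=-1.691+0.4566j
  i(V1)=-2.132-0.6671j

4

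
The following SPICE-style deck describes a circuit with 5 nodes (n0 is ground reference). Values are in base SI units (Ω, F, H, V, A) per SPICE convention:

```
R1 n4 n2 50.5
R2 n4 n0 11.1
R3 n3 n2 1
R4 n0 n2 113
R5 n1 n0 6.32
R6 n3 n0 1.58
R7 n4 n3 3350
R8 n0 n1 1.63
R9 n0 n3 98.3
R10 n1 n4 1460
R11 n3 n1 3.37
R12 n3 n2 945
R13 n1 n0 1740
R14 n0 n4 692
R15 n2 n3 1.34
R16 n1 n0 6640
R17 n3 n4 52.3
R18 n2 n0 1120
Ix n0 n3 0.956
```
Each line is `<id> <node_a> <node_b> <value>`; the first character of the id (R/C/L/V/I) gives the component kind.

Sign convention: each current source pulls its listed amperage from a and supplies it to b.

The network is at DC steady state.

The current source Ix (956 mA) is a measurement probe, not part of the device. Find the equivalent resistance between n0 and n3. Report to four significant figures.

MNA unknowns: 4 node voltages V₁..V_4
R1: Y=0.01980 on G[4,2]
R2: Y=0.09009 on G[4,0]
R3: Y=1.000 on G[3,2]
R4: Y=0.008850 on G[0,2]
R5: Y=0.1582 on G[1,0]
R6: Y=0.6329 on G[3,0]
R7: Y=0.0002985 on G[4,3]
R8: Y=0.6135 on G[0,1]
R9: Y=0.01017 on G[0,3]
R10: Y=0.0006849 on G[1,4]
R11: Y=0.2967 on G[3,1]
R12: Y=0.001058 on G[3,2]
R13: Y=0.0005747 on G[1,0]
R14: Y=0.001445 on G[0,4]
R15: Y=0.7463 on G[2,3]
R16: Y=0.0001506 on G[1,0]
R17: Y=0.01912 on G[3,4]
R18: Y=0.0008929 on G[2,0]
Ix: z[0]−=0.956, z[3]+=0.956
solve → V1=0.2967, V2=1.055, V3=1.069, V4=0.3184

R_eq = 1.118 Ω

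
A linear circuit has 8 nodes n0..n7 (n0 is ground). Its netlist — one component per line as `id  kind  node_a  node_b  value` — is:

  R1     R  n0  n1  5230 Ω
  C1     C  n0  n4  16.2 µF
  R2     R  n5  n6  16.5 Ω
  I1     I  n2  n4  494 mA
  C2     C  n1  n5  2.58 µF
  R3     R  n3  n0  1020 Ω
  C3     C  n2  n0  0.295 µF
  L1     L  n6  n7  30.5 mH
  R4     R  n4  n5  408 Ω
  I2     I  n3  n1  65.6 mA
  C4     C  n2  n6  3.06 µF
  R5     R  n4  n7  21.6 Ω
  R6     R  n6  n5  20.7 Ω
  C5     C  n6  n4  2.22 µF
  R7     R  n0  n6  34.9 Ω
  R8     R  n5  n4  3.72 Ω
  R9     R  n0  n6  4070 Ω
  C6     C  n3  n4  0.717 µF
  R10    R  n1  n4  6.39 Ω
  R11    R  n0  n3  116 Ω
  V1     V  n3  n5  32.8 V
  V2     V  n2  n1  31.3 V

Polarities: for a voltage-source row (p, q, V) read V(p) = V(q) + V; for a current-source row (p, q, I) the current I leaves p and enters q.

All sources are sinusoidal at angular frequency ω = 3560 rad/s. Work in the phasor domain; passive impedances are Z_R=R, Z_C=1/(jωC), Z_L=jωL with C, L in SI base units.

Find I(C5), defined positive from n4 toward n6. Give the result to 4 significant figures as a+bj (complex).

0.01251-0.003184j A

Apply KCL at each of the 7 non-ground nodes and solve the resulting linear system.
Node n1: branches {R1, C2, I2, R10, V2} → V_1 = -6.502+1.253j
Node n2: branches {I1, C3, C4, V2} → V_2 = 24.80+1.253j
Node n3: branches {R3, I2, C6, R11, V1} → V_3 = 28.66+3.315j
Node n4: branches {C1, I1, R4, R5, C5, R8, C6, R10} → V_4 = -3.413+3.218j
Node n5: branches {R2, C2, R4, R6, R8, V1} → V_5 = -4.144+3.315j
Node n6: branches {R2, L1, C4, R6, C5, R7, R9} → V_6 = -3.010+4.801j
Node n7: branches {L1, R5} → V_7 = -3.095+3.201j
Source currents: i(V1)=-0.3405-0.1137j, i(V2)=-0.5313-0.3290j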